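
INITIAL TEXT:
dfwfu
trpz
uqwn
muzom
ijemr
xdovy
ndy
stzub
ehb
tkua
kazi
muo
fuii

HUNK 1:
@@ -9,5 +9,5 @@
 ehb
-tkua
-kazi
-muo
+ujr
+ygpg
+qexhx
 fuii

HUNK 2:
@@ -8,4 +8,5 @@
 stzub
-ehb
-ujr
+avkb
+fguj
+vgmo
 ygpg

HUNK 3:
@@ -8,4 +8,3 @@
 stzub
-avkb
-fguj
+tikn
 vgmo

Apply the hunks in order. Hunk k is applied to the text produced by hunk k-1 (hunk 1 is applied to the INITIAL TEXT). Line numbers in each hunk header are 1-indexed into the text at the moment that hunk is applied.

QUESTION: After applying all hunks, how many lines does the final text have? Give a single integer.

Hunk 1: at line 9 remove [tkua,kazi,muo] add [ujr,ygpg,qexhx] -> 13 lines: dfwfu trpz uqwn muzom ijemr xdovy ndy stzub ehb ujr ygpg qexhx fuii
Hunk 2: at line 8 remove [ehb,ujr] add [avkb,fguj,vgmo] -> 14 lines: dfwfu trpz uqwn muzom ijemr xdovy ndy stzub avkb fguj vgmo ygpg qexhx fuii
Hunk 3: at line 8 remove [avkb,fguj] add [tikn] -> 13 lines: dfwfu trpz uqwn muzom ijemr xdovy ndy stzub tikn vgmo ygpg qexhx fuii
Final line count: 13

Answer: 13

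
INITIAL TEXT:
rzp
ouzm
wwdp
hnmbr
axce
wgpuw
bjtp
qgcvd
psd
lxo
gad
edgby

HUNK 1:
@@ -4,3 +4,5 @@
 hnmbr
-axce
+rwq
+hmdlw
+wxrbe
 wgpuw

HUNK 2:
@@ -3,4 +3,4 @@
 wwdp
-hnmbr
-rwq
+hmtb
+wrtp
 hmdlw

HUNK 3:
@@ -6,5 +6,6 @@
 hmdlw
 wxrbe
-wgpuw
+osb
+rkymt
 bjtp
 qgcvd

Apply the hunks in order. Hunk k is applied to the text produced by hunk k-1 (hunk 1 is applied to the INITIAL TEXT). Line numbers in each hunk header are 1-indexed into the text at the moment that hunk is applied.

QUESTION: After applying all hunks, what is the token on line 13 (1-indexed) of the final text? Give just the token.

Hunk 1: at line 4 remove [axce] add [rwq,hmdlw,wxrbe] -> 14 lines: rzp ouzm wwdp hnmbr rwq hmdlw wxrbe wgpuw bjtp qgcvd psd lxo gad edgby
Hunk 2: at line 3 remove [hnmbr,rwq] add [hmtb,wrtp] -> 14 lines: rzp ouzm wwdp hmtb wrtp hmdlw wxrbe wgpuw bjtp qgcvd psd lxo gad edgby
Hunk 3: at line 6 remove [wgpuw] add [osb,rkymt] -> 15 lines: rzp ouzm wwdp hmtb wrtp hmdlw wxrbe osb rkymt bjtp qgcvd psd lxo gad edgby
Final line 13: lxo

Answer: lxo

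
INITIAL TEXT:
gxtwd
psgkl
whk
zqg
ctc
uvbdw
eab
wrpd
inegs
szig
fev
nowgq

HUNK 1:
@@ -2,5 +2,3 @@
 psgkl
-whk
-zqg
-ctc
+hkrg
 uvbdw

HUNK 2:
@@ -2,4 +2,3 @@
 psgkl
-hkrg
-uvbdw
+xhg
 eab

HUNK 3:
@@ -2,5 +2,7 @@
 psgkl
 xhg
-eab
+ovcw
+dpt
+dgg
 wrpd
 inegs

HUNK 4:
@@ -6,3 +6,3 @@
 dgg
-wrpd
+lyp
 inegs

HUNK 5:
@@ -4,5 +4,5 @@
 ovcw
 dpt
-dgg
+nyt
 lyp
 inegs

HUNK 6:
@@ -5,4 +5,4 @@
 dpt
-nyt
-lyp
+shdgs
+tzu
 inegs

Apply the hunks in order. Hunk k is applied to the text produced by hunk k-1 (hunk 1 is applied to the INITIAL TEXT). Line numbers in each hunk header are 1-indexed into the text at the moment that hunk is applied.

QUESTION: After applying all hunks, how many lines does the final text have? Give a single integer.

Hunk 1: at line 2 remove [whk,zqg,ctc] add [hkrg] -> 10 lines: gxtwd psgkl hkrg uvbdw eab wrpd inegs szig fev nowgq
Hunk 2: at line 2 remove [hkrg,uvbdw] add [xhg] -> 9 lines: gxtwd psgkl xhg eab wrpd inegs szig fev nowgq
Hunk 3: at line 2 remove [eab] add [ovcw,dpt,dgg] -> 11 lines: gxtwd psgkl xhg ovcw dpt dgg wrpd inegs szig fev nowgq
Hunk 4: at line 6 remove [wrpd] add [lyp] -> 11 lines: gxtwd psgkl xhg ovcw dpt dgg lyp inegs szig fev nowgq
Hunk 5: at line 4 remove [dgg] add [nyt] -> 11 lines: gxtwd psgkl xhg ovcw dpt nyt lyp inegs szig fev nowgq
Hunk 6: at line 5 remove [nyt,lyp] add [shdgs,tzu] -> 11 lines: gxtwd psgkl xhg ovcw dpt shdgs tzu inegs szig fev nowgq
Final line count: 11

Answer: 11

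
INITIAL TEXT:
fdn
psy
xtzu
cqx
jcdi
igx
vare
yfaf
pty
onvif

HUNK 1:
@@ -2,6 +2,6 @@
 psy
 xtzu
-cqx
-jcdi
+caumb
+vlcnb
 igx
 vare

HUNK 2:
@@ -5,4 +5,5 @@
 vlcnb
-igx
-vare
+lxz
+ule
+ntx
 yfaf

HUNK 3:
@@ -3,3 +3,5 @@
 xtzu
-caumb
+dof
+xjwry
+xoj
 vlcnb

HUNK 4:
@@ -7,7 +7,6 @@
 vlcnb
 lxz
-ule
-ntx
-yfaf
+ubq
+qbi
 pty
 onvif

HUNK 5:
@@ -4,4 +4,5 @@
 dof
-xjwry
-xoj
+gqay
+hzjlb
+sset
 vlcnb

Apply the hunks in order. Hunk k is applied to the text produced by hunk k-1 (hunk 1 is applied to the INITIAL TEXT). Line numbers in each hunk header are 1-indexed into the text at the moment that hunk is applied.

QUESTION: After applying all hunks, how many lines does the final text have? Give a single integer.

Answer: 13

Derivation:
Hunk 1: at line 2 remove [cqx,jcdi] add [caumb,vlcnb] -> 10 lines: fdn psy xtzu caumb vlcnb igx vare yfaf pty onvif
Hunk 2: at line 5 remove [igx,vare] add [lxz,ule,ntx] -> 11 lines: fdn psy xtzu caumb vlcnb lxz ule ntx yfaf pty onvif
Hunk 3: at line 3 remove [caumb] add [dof,xjwry,xoj] -> 13 lines: fdn psy xtzu dof xjwry xoj vlcnb lxz ule ntx yfaf pty onvif
Hunk 4: at line 7 remove [ule,ntx,yfaf] add [ubq,qbi] -> 12 lines: fdn psy xtzu dof xjwry xoj vlcnb lxz ubq qbi pty onvif
Hunk 5: at line 4 remove [xjwry,xoj] add [gqay,hzjlb,sset] -> 13 lines: fdn psy xtzu dof gqay hzjlb sset vlcnb lxz ubq qbi pty onvif
Final line count: 13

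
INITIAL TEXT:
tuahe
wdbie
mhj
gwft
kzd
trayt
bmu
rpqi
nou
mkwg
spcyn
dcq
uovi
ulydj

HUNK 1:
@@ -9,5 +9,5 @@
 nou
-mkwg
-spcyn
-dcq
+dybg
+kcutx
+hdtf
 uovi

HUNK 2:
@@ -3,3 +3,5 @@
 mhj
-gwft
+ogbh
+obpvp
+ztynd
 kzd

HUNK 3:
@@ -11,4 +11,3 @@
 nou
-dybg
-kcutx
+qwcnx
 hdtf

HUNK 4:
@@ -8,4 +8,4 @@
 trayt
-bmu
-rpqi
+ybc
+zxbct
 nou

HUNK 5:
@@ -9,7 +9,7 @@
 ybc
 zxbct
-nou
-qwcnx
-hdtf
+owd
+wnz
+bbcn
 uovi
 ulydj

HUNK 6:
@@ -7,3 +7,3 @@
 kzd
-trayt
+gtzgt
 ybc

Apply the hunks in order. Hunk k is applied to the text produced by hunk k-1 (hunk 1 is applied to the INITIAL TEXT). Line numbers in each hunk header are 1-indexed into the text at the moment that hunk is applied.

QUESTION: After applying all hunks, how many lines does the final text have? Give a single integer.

Hunk 1: at line 9 remove [mkwg,spcyn,dcq] add [dybg,kcutx,hdtf] -> 14 lines: tuahe wdbie mhj gwft kzd trayt bmu rpqi nou dybg kcutx hdtf uovi ulydj
Hunk 2: at line 3 remove [gwft] add [ogbh,obpvp,ztynd] -> 16 lines: tuahe wdbie mhj ogbh obpvp ztynd kzd trayt bmu rpqi nou dybg kcutx hdtf uovi ulydj
Hunk 3: at line 11 remove [dybg,kcutx] add [qwcnx] -> 15 lines: tuahe wdbie mhj ogbh obpvp ztynd kzd trayt bmu rpqi nou qwcnx hdtf uovi ulydj
Hunk 4: at line 8 remove [bmu,rpqi] add [ybc,zxbct] -> 15 lines: tuahe wdbie mhj ogbh obpvp ztynd kzd trayt ybc zxbct nou qwcnx hdtf uovi ulydj
Hunk 5: at line 9 remove [nou,qwcnx,hdtf] add [owd,wnz,bbcn] -> 15 lines: tuahe wdbie mhj ogbh obpvp ztynd kzd trayt ybc zxbct owd wnz bbcn uovi ulydj
Hunk 6: at line 7 remove [trayt] add [gtzgt] -> 15 lines: tuahe wdbie mhj ogbh obpvp ztynd kzd gtzgt ybc zxbct owd wnz bbcn uovi ulydj
Final line count: 15

Answer: 15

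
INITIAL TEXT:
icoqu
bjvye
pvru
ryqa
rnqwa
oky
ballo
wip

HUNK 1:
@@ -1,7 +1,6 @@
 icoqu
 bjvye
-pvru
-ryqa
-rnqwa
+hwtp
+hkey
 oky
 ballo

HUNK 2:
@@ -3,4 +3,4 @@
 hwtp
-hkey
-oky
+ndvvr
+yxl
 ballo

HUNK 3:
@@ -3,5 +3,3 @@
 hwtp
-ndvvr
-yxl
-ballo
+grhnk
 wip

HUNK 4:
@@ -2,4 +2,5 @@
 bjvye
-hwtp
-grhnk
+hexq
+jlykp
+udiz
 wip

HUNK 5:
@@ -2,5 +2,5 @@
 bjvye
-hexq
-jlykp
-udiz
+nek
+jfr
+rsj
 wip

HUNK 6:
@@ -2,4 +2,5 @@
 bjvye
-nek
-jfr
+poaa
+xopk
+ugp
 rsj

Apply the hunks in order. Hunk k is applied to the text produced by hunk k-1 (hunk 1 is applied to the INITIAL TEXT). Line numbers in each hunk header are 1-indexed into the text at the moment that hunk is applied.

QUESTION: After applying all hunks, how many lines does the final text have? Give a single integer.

Hunk 1: at line 1 remove [pvru,ryqa,rnqwa] add [hwtp,hkey] -> 7 lines: icoqu bjvye hwtp hkey oky ballo wip
Hunk 2: at line 3 remove [hkey,oky] add [ndvvr,yxl] -> 7 lines: icoqu bjvye hwtp ndvvr yxl ballo wip
Hunk 3: at line 3 remove [ndvvr,yxl,ballo] add [grhnk] -> 5 lines: icoqu bjvye hwtp grhnk wip
Hunk 4: at line 2 remove [hwtp,grhnk] add [hexq,jlykp,udiz] -> 6 lines: icoqu bjvye hexq jlykp udiz wip
Hunk 5: at line 2 remove [hexq,jlykp,udiz] add [nek,jfr,rsj] -> 6 lines: icoqu bjvye nek jfr rsj wip
Hunk 6: at line 2 remove [nek,jfr] add [poaa,xopk,ugp] -> 7 lines: icoqu bjvye poaa xopk ugp rsj wip
Final line count: 7

Answer: 7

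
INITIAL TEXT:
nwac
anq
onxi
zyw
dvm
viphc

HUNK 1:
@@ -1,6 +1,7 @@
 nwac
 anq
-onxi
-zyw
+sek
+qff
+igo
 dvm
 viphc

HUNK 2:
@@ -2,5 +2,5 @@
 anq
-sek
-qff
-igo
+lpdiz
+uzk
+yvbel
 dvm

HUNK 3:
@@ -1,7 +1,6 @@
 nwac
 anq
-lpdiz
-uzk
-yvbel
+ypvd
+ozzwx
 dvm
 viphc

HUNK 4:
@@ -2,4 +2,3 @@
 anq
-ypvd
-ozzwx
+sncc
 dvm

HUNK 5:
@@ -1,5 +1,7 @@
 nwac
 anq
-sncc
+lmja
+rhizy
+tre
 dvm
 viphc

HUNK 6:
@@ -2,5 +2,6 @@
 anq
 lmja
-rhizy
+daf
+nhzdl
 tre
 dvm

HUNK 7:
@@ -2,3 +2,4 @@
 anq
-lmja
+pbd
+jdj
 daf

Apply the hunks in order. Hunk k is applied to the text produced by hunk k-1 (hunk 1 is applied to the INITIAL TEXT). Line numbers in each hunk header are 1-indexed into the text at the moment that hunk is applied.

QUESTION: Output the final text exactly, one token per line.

Hunk 1: at line 1 remove [onxi,zyw] add [sek,qff,igo] -> 7 lines: nwac anq sek qff igo dvm viphc
Hunk 2: at line 2 remove [sek,qff,igo] add [lpdiz,uzk,yvbel] -> 7 lines: nwac anq lpdiz uzk yvbel dvm viphc
Hunk 3: at line 1 remove [lpdiz,uzk,yvbel] add [ypvd,ozzwx] -> 6 lines: nwac anq ypvd ozzwx dvm viphc
Hunk 4: at line 2 remove [ypvd,ozzwx] add [sncc] -> 5 lines: nwac anq sncc dvm viphc
Hunk 5: at line 1 remove [sncc] add [lmja,rhizy,tre] -> 7 lines: nwac anq lmja rhizy tre dvm viphc
Hunk 6: at line 2 remove [rhizy] add [daf,nhzdl] -> 8 lines: nwac anq lmja daf nhzdl tre dvm viphc
Hunk 7: at line 2 remove [lmja] add [pbd,jdj] -> 9 lines: nwac anq pbd jdj daf nhzdl tre dvm viphc

Answer: nwac
anq
pbd
jdj
daf
nhzdl
tre
dvm
viphc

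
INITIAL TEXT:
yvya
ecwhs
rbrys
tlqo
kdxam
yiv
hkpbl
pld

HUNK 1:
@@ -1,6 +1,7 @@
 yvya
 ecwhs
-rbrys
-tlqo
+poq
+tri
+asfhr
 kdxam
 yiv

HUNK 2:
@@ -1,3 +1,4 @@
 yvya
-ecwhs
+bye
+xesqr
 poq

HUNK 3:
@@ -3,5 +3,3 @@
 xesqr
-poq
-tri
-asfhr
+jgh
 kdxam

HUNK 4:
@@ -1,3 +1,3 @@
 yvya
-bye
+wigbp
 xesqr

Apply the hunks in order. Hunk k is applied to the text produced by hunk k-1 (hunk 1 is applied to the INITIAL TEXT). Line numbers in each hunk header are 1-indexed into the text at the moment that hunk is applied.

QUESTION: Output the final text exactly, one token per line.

Answer: yvya
wigbp
xesqr
jgh
kdxam
yiv
hkpbl
pld

Derivation:
Hunk 1: at line 1 remove [rbrys,tlqo] add [poq,tri,asfhr] -> 9 lines: yvya ecwhs poq tri asfhr kdxam yiv hkpbl pld
Hunk 2: at line 1 remove [ecwhs] add [bye,xesqr] -> 10 lines: yvya bye xesqr poq tri asfhr kdxam yiv hkpbl pld
Hunk 3: at line 3 remove [poq,tri,asfhr] add [jgh] -> 8 lines: yvya bye xesqr jgh kdxam yiv hkpbl pld
Hunk 4: at line 1 remove [bye] add [wigbp] -> 8 lines: yvya wigbp xesqr jgh kdxam yiv hkpbl pld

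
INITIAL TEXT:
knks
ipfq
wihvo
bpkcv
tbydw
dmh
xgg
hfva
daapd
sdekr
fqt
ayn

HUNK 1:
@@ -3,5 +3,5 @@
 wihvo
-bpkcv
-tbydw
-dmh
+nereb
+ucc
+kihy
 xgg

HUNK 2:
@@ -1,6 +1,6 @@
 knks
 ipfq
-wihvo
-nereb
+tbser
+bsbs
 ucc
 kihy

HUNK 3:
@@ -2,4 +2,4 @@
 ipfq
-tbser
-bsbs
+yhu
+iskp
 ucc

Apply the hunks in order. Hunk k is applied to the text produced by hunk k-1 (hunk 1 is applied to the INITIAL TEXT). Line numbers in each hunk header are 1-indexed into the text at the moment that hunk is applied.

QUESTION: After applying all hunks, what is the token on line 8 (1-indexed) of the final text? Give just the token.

Answer: hfva

Derivation:
Hunk 1: at line 3 remove [bpkcv,tbydw,dmh] add [nereb,ucc,kihy] -> 12 lines: knks ipfq wihvo nereb ucc kihy xgg hfva daapd sdekr fqt ayn
Hunk 2: at line 1 remove [wihvo,nereb] add [tbser,bsbs] -> 12 lines: knks ipfq tbser bsbs ucc kihy xgg hfva daapd sdekr fqt ayn
Hunk 3: at line 2 remove [tbser,bsbs] add [yhu,iskp] -> 12 lines: knks ipfq yhu iskp ucc kihy xgg hfva daapd sdekr fqt ayn
Final line 8: hfva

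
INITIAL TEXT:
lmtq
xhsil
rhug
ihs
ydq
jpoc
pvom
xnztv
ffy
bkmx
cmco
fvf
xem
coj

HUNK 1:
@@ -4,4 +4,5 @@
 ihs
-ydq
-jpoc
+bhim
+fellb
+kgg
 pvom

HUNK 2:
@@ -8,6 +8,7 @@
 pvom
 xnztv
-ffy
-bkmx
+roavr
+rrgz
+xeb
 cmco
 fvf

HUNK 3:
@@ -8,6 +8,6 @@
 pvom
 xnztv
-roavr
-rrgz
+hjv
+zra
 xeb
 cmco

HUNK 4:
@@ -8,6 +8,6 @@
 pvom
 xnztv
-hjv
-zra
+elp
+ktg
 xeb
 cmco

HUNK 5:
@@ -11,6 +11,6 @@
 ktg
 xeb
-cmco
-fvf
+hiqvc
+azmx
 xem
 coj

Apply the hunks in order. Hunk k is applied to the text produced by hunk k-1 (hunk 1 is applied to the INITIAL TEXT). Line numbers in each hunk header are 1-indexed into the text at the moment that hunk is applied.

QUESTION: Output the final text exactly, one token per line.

Answer: lmtq
xhsil
rhug
ihs
bhim
fellb
kgg
pvom
xnztv
elp
ktg
xeb
hiqvc
azmx
xem
coj

Derivation:
Hunk 1: at line 4 remove [ydq,jpoc] add [bhim,fellb,kgg] -> 15 lines: lmtq xhsil rhug ihs bhim fellb kgg pvom xnztv ffy bkmx cmco fvf xem coj
Hunk 2: at line 8 remove [ffy,bkmx] add [roavr,rrgz,xeb] -> 16 lines: lmtq xhsil rhug ihs bhim fellb kgg pvom xnztv roavr rrgz xeb cmco fvf xem coj
Hunk 3: at line 8 remove [roavr,rrgz] add [hjv,zra] -> 16 lines: lmtq xhsil rhug ihs bhim fellb kgg pvom xnztv hjv zra xeb cmco fvf xem coj
Hunk 4: at line 8 remove [hjv,zra] add [elp,ktg] -> 16 lines: lmtq xhsil rhug ihs bhim fellb kgg pvom xnztv elp ktg xeb cmco fvf xem coj
Hunk 5: at line 11 remove [cmco,fvf] add [hiqvc,azmx] -> 16 lines: lmtq xhsil rhug ihs bhim fellb kgg pvom xnztv elp ktg xeb hiqvc azmx xem coj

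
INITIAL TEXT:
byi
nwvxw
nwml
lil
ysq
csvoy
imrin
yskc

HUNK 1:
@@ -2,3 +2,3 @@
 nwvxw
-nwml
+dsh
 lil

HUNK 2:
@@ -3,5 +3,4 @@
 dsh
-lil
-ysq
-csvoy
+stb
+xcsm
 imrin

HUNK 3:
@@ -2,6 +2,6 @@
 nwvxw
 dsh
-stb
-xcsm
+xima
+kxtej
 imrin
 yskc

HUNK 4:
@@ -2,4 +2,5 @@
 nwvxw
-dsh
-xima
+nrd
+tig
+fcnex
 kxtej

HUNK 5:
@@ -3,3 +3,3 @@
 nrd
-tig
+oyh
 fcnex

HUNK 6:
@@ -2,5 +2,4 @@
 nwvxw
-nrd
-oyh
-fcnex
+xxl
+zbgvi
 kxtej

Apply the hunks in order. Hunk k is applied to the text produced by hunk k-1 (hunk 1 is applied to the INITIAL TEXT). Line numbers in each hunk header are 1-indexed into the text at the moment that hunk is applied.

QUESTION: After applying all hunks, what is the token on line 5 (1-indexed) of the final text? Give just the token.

Answer: kxtej

Derivation:
Hunk 1: at line 2 remove [nwml] add [dsh] -> 8 lines: byi nwvxw dsh lil ysq csvoy imrin yskc
Hunk 2: at line 3 remove [lil,ysq,csvoy] add [stb,xcsm] -> 7 lines: byi nwvxw dsh stb xcsm imrin yskc
Hunk 3: at line 2 remove [stb,xcsm] add [xima,kxtej] -> 7 lines: byi nwvxw dsh xima kxtej imrin yskc
Hunk 4: at line 2 remove [dsh,xima] add [nrd,tig,fcnex] -> 8 lines: byi nwvxw nrd tig fcnex kxtej imrin yskc
Hunk 5: at line 3 remove [tig] add [oyh] -> 8 lines: byi nwvxw nrd oyh fcnex kxtej imrin yskc
Hunk 6: at line 2 remove [nrd,oyh,fcnex] add [xxl,zbgvi] -> 7 lines: byi nwvxw xxl zbgvi kxtej imrin yskc
Final line 5: kxtej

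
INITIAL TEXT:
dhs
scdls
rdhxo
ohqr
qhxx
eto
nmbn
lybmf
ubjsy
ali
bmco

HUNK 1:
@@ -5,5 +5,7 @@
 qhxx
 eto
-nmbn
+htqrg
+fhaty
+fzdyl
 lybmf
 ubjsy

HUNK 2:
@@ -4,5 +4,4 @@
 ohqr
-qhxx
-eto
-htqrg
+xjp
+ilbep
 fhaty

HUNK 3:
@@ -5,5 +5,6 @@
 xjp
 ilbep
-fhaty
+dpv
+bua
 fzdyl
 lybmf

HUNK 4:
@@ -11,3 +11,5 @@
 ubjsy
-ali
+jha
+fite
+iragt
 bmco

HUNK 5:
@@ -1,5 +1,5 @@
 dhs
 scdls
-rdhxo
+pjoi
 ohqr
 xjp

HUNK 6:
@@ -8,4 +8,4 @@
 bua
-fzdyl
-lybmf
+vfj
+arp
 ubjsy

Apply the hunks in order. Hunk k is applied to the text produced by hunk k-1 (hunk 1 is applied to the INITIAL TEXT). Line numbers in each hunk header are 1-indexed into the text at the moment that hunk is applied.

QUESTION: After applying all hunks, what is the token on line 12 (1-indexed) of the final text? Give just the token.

Answer: jha

Derivation:
Hunk 1: at line 5 remove [nmbn] add [htqrg,fhaty,fzdyl] -> 13 lines: dhs scdls rdhxo ohqr qhxx eto htqrg fhaty fzdyl lybmf ubjsy ali bmco
Hunk 2: at line 4 remove [qhxx,eto,htqrg] add [xjp,ilbep] -> 12 lines: dhs scdls rdhxo ohqr xjp ilbep fhaty fzdyl lybmf ubjsy ali bmco
Hunk 3: at line 5 remove [fhaty] add [dpv,bua] -> 13 lines: dhs scdls rdhxo ohqr xjp ilbep dpv bua fzdyl lybmf ubjsy ali bmco
Hunk 4: at line 11 remove [ali] add [jha,fite,iragt] -> 15 lines: dhs scdls rdhxo ohqr xjp ilbep dpv bua fzdyl lybmf ubjsy jha fite iragt bmco
Hunk 5: at line 1 remove [rdhxo] add [pjoi] -> 15 lines: dhs scdls pjoi ohqr xjp ilbep dpv bua fzdyl lybmf ubjsy jha fite iragt bmco
Hunk 6: at line 8 remove [fzdyl,lybmf] add [vfj,arp] -> 15 lines: dhs scdls pjoi ohqr xjp ilbep dpv bua vfj arp ubjsy jha fite iragt bmco
Final line 12: jha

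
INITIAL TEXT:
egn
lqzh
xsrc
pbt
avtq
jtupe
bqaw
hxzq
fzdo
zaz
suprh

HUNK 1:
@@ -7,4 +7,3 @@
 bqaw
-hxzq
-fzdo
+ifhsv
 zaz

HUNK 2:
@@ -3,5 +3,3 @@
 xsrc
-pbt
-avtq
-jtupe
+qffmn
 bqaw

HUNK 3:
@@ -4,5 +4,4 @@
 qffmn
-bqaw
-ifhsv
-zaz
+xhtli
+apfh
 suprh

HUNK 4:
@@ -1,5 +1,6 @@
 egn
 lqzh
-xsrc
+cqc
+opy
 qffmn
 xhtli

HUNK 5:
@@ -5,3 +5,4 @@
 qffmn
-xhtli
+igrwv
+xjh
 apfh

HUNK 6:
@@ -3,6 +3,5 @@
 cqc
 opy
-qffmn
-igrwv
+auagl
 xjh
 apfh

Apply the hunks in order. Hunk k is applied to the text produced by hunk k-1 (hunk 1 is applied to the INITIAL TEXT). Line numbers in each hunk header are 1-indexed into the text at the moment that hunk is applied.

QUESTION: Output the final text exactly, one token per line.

Hunk 1: at line 7 remove [hxzq,fzdo] add [ifhsv] -> 10 lines: egn lqzh xsrc pbt avtq jtupe bqaw ifhsv zaz suprh
Hunk 2: at line 3 remove [pbt,avtq,jtupe] add [qffmn] -> 8 lines: egn lqzh xsrc qffmn bqaw ifhsv zaz suprh
Hunk 3: at line 4 remove [bqaw,ifhsv,zaz] add [xhtli,apfh] -> 7 lines: egn lqzh xsrc qffmn xhtli apfh suprh
Hunk 4: at line 1 remove [xsrc] add [cqc,opy] -> 8 lines: egn lqzh cqc opy qffmn xhtli apfh suprh
Hunk 5: at line 5 remove [xhtli] add [igrwv,xjh] -> 9 lines: egn lqzh cqc opy qffmn igrwv xjh apfh suprh
Hunk 6: at line 3 remove [qffmn,igrwv] add [auagl] -> 8 lines: egn lqzh cqc opy auagl xjh apfh suprh

Answer: egn
lqzh
cqc
opy
auagl
xjh
apfh
suprh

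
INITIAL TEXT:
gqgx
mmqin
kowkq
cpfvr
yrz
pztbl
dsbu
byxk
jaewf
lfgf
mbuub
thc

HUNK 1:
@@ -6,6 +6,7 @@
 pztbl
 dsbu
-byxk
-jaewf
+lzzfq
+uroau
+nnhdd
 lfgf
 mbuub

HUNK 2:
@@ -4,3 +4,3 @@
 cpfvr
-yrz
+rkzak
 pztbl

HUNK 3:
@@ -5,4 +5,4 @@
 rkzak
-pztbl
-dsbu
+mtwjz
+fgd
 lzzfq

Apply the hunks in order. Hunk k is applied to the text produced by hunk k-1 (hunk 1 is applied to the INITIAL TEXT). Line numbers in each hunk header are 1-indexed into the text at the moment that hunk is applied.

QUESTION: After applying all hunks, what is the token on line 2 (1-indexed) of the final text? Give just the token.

Hunk 1: at line 6 remove [byxk,jaewf] add [lzzfq,uroau,nnhdd] -> 13 lines: gqgx mmqin kowkq cpfvr yrz pztbl dsbu lzzfq uroau nnhdd lfgf mbuub thc
Hunk 2: at line 4 remove [yrz] add [rkzak] -> 13 lines: gqgx mmqin kowkq cpfvr rkzak pztbl dsbu lzzfq uroau nnhdd lfgf mbuub thc
Hunk 3: at line 5 remove [pztbl,dsbu] add [mtwjz,fgd] -> 13 lines: gqgx mmqin kowkq cpfvr rkzak mtwjz fgd lzzfq uroau nnhdd lfgf mbuub thc
Final line 2: mmqin

Answer: mmqin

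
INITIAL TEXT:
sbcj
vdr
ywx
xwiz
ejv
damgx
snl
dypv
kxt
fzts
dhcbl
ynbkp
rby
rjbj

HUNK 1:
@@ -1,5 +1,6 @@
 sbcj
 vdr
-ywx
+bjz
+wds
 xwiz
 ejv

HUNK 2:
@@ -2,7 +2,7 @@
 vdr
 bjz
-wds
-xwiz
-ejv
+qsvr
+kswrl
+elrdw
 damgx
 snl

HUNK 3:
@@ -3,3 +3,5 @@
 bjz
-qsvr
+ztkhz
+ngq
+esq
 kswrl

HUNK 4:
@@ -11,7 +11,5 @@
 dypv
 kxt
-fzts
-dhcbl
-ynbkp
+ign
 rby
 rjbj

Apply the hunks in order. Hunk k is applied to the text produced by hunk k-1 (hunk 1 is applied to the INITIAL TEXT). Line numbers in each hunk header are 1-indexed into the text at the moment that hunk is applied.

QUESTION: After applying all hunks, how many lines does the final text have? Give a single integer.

Answer: 15

Derivation:
Hunk 1: at line 1 remove [ywx] add [bjz,wds] -> 15 lines: sbcj vdr bjz wds xwiz ejv damgx snl dypv kxt fzts dhcbl ynbkp rby rjbj
Hunk 2: at line 2 remove [wds,xwiz,ejv] add [qsvr,kswrl,elrdw] -> 15 lines: sbcj vdr bjz qsvr kswrl elrdw damgx snl dypv kxt fzts dhcbl ynbkp rby rjbj
Hunk 3: at line 3 remove [qsvr] add [ztkhz,ngq,esq] -> 17 lines: sbcj vdr bjz ztkhz ngq esq kswrl elrdw damgx snl dypv kxt fzts dhcbl ynbkp rby rjbj
Hunk 4: at line 11 remove [fzts,dhcbl,ynbkp] add [ign] -> 15 lines: sbcj vdr bjz ztkhz ngq esq kswrl elrdw damgx snl dypv kxt ign rby rjbj
Final line count: 15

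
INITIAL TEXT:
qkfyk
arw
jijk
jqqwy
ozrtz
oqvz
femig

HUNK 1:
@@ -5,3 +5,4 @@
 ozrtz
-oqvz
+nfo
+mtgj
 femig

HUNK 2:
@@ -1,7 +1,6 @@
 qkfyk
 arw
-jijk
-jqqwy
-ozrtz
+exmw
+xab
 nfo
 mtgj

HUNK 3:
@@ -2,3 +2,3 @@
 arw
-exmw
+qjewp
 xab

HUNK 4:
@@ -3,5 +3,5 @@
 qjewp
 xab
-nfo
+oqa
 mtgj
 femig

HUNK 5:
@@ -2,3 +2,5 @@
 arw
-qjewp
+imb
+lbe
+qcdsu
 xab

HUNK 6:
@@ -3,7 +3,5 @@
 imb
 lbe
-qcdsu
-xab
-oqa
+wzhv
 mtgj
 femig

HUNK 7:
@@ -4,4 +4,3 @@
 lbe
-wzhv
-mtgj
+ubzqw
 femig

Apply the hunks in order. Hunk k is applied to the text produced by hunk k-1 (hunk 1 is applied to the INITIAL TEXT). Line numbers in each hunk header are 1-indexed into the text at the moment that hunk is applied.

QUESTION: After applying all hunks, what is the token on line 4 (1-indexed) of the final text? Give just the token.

Answer: lbe

Derivation:
Hunk 1: at line 5 remove [oqvz] add [nfo,mtgj] -> 8 lines: qkfyk arw jijk jqqwy ozrtz nfo mtgj femig
Hunk 2: at line 1 remove [jijk,jqqwy,ozrtz] add [exmw,xab] -> 7 lines: qkfyk arw exmw xab nfo mtgj femig
Hunk 3: at line 2 remove [exmw] add [qjewp] -> 7 lines: qkfyk arw qjewp xab nfo mtgj femig
Hunk 4: at line 3 remove [nfo] add [oqa] -> 7 lines: qkfyk arw qjewp xab oqa mtgj femig
Hunk 5: at line 2 remove [qjewp] add [imb,lbe,qcdsu] -> 9 lines: qkfyk arw imb lbe qcdsu xab oqa mtgj femig
Hunk 6: at line 3 remove [qcdsu,xab,oqa] add [wzhv] -> 7 lines: qkfyk arw imb lbe wzhv mtgj femig
Hunk 7: at line 4 remove [wzhv,mtgj] add [ubzqw] -> 6 lines: qkfyk arw imb lbe ubzqw femig
Final line 4: lbe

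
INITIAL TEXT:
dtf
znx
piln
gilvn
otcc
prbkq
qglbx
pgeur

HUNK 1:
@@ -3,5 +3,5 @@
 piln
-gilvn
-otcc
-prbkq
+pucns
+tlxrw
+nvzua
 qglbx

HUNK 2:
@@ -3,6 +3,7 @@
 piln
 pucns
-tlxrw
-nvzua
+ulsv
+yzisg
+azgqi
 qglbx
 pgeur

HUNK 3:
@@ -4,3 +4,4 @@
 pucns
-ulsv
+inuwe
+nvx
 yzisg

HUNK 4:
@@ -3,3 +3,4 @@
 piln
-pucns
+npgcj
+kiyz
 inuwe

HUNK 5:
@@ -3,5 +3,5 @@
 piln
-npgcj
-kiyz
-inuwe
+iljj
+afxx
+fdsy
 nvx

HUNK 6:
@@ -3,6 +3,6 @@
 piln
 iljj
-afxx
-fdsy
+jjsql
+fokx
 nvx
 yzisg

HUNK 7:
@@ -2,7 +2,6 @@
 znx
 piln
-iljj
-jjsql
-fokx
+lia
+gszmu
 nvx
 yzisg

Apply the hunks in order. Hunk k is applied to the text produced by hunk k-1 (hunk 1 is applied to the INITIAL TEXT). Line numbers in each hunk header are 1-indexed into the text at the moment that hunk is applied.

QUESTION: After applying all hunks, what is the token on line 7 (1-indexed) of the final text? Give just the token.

Answer: yzisg

Derivation:
Hunk 1: at line 3 remove [gilvn,otcc,prbkq] add [pucns,tlxrw,nvzua] -> 8 lines: dtf znx piln pucns tlxrw nvzua qglbx pgeur
Hunk 2: at line 3 remove [tlxrw,nvzua] add [ulsv,yzisg,azgqi] -> 9 lines: dtf znx piln pucns ulsv yzisg azgqi qglbx pgeur
Hunk 3: at line 4 remove [ulsv] add [inuwe,nvx] -> 10 lines: dtf znx piln pucns inuwe nvx yzisg azgqi qglbx pgeur
Hunk 4: at line 3 remove [pucns] add [npgcj,kiyz] -> 11 lines: dtf znx piln npgcj kiyz inuwe nvx yzisg azgqi qglbx pgeur
Hunk 5: at line 3 remove [npgcj,kiyz,inuwe] add [iljj,afxx,fdsy] -> 11 lines: dtf znx piln iljj afxx fdsy nvx yzisg azgqi qglbx pgeur
Hunk 6: at line 3 remove [afxx,fdsy] add [jjsql,fokx] -> 11 lines: dtf znx piln iljj jjsql fokx nvx yzisg azgqi qglbx pgeur
Hunk 7: at line 2 remove [iljj,jjsql,fokx] add [lia,gszmu] -> 10 lines: dtf znx piln lia gszmu nvx yzisg azgqi qglbx pgeur
Final line 7: yzisg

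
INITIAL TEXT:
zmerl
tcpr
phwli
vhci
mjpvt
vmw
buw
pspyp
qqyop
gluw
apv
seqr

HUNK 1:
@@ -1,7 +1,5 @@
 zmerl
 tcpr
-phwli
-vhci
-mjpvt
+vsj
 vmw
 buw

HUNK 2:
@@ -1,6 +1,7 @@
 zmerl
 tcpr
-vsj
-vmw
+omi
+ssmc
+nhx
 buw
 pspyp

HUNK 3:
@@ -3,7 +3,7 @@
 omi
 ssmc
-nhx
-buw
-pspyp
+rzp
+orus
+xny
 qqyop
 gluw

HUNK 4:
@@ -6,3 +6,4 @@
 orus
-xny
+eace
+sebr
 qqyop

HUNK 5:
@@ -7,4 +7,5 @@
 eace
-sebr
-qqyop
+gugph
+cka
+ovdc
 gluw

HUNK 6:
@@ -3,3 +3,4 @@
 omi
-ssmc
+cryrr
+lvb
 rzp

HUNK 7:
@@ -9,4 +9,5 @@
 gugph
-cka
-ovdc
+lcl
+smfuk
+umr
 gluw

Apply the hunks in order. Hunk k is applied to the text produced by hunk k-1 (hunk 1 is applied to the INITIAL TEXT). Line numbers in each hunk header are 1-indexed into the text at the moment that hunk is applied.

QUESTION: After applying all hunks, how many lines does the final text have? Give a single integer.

Hunk 1: at line 1 remove [phwli,vhci,mjpvt] add [vsj] -> 10 lines: zmerl tcpr vsj vmw buw pspyp qqyop gluw apv seqr
Hunk 2: at line 1 remove [vsj,vmw] add [omi,ssmc,nhx] -> 11 lines: zmerl tcpr omi ssmc nhx buw pspyp qqyop gluw apv seqr
Hunk 3: at line 3 remove [nhx,buw,pspyp] add [rzp,orus,xny] -> 11 lines: zmerl tcpr omi ssmc rzp orus xny qqyop gluw apv seqr
Hunk 4: at line 6 remove [xny] add [eace,sebr] -> 12 lines: zmerl tcpr omi ssmc rzp orus eace sebr qqyop gluw apv seqr
Hunk 5: at line 7 remove [sebr,qqyop] add [gugph,cka,ovdc] -> 13 lines: zmerl tcpr omi ssmc rzp orus eace gugph cka ovdc gluw apv seqr
Hunk 6: at line 3 remove [ssmc] add [cryrr,lvb] -> 14 lines: zmerl tcpr omi cryrr lvb rzp orus eace gugph cka ovdc gluw apv seqr
Hunk 7: at line 9 remove [cka,ovdc] add [lcl,smfuk,umr] -> 15 lines: zmerl tcpr omi cryrr lvb rzp orus eace gugph lcl smfuk umr gluw apv seqr
Final line count: 15

Answer: 15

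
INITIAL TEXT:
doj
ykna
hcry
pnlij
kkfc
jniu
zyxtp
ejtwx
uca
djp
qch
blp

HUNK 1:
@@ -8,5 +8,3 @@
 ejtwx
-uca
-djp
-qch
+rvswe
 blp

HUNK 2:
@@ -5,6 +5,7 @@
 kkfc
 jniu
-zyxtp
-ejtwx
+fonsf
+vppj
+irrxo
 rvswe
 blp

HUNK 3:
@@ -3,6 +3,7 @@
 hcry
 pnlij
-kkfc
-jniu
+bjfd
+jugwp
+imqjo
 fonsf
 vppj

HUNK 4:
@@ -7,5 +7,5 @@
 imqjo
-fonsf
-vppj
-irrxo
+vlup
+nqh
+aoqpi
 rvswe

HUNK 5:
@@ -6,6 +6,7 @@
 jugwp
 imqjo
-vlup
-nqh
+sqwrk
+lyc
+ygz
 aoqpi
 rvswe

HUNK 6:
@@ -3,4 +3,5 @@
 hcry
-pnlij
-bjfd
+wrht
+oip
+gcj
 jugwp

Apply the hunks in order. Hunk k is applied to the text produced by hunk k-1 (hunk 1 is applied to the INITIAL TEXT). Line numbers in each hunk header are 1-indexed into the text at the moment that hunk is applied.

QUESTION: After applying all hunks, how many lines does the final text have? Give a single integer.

Answer: 14

Derivation:
Hunk 1: at line 8 remove [uca,djp,qch] add [rvswe] -> 10 lines: doj ykna hcry pnlij kkfc jniu zyxtp ejtwx rvswe blp
Hunk 2: at line 5 remove [zyxtp,ejtwx] add [fonsf,vppj,irrxo] -> 11 lines: doj ykna hcry pnlij kkfc jniu fonsf vppj irrxo rvswe blp
Hunk 3: at line 3 remove [kkfc,jniu] add [bjfd,jugwp,imqjo] -> 12 lines: doj ykna hcry pnlij bjfd jugwp imqjo fonsf vppj irrxo rvswe blp
Hunk 4: at line 7 remove [fonsf,vppj,irrxo] add [vlup,nqh,aoqpi] -> 12 lines: doj ykna hcry pnlij bjfd jugwp imqjo vlup nqh aoqpi rvswe blp
Hunk 5: at line 6 remove [vlup,nqh] add [sqwrk,lyc,ygz] -> 13 lines: doj ykna hcry pnlij bjfd jugwp imqjo sqwrk lyc ygz aoqpi rvswe blp
Hunk 6: at line 3 remove [pnlij,bjfd] add [wrht,oip,gcj] -> 14 lines: doj ykna hcry wrht oip gcj jugwp imqjo sqwrk lyc ygz aoqpi rvswe blp
Final line count: 14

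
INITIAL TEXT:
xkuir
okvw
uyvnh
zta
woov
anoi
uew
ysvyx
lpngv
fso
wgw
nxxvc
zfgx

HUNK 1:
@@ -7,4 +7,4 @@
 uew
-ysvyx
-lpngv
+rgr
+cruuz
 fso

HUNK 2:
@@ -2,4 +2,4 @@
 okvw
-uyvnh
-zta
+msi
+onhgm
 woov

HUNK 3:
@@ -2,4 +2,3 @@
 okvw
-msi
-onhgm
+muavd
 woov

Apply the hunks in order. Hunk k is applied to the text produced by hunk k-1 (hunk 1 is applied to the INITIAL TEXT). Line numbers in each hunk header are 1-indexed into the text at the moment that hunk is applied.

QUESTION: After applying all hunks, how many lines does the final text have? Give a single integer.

Answer: 12

Derivation:
Hunk 1: at line 7 remove [ysvyx,lpngv] add [rgr,cruuz] -> 13 lines: xkuir okvw uyvnh zta woov anoi uew rgr cruuz fso wgw nxxvc zfgx
Hunk 2: at line 2 remove [uyvnh,zta] add [msi,onhgm] -> 13 lines: xkuir okvw msi onhgm woov anoi uew rgr cruuz fso wgw nxxvc zfgx
Hunk 3: at line 2 remove [msi,onhgm] add [muavd] -> 12 lines: xkuir okvw muavd woov anoi uew rgr cruuz fso wgw nxxvc zfgx
Final line count: 12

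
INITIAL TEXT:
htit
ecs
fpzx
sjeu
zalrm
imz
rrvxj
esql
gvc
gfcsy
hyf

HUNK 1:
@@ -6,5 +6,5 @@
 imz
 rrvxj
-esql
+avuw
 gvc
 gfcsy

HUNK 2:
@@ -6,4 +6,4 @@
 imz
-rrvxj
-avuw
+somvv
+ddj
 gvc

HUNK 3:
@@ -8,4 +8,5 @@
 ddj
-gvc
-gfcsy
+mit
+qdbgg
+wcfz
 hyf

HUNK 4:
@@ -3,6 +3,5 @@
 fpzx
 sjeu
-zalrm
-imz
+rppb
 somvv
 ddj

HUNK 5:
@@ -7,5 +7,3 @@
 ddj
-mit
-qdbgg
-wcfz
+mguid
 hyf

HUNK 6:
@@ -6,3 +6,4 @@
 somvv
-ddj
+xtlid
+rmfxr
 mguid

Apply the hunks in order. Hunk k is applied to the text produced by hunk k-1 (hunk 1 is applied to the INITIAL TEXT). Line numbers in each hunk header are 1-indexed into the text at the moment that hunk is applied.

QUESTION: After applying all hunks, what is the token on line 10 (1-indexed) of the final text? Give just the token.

Hunk 1: at line 6 remove [esql] add [avuw] -> 11 lines: htit ecs fpzx sjeu zalrm imz rrvxj avuw gvc gfcsy hyf
Hunk 2: at line 6 remove [rrvxj,avuw] add [somvv,ddj] -> 11 lines: htit ecs fpzx sjeu zalrm imz somvv ddj gvc gfcsy hyf
Hunk 3: at line 8 remove [gvc,gfcsy] add [mit,qdbgg,wcfz] -> 12 lines: htit ecs fpzx sjeu zalrm imz somvv ddj mit qdbgg wcfz hyf
Hunk 4: at line 3 remove [zalrm,imz] add [rppb] -> 11 lines: htit ecs fpzx sjeu rppb somvv ddj mit qdbgg wcfz hyf
Hunk 5: at line 7 remove [mit,qdbgg,wcfz] add [mguid] -> 9 lines: htit ecs fpzx sjeu rppb somvv ddj mguid hyf
Hunk 6: at line 6 remove [ddj] add [xtlid,rmfxr] -> 10 lines: htit ecs fpzx sjeu rppb somvv xtlid rmfxr mguid hyf
Final line 10: hyf

Answer: hyf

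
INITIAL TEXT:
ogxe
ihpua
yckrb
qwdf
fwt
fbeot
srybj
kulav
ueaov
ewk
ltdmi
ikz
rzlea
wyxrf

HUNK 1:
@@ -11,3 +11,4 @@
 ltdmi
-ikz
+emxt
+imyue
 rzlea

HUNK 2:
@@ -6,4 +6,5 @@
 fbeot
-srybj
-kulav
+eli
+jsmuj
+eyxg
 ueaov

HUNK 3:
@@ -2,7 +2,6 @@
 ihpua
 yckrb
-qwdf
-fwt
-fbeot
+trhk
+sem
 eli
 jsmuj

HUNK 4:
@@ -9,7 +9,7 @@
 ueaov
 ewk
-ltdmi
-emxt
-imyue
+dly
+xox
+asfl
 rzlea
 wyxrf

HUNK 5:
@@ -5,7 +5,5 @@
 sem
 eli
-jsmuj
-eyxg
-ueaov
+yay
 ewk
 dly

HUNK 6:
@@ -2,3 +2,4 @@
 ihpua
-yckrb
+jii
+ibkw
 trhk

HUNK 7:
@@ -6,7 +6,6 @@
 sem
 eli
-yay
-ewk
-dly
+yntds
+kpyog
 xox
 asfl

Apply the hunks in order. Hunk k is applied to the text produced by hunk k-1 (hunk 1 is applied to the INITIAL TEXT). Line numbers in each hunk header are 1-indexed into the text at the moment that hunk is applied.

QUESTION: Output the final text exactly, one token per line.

Hunk 1: at line 11 remove [ikz] add [emxt,imyue] -> 15 lines: ogxe ihpua yckrb qwdf fwt fbeot srybj kulav ueaov ewk ltdmi emxt imyue rzlea wyxrf
Hunk 2: at line 6 remove [srybj,kulav] add [eli,jsmuj,eyxg] -> 16 lines: ogxe ihpua yckrb qwdf fwt fbeot eli jsmuj eyxg ueaov ewk ltdmi emxt imyue rzlea wyxrf
Hunk 3: at line 2 remove [qwdf,fwt,fbeot] add [trhk,sem] -> 15 lines: ogxe ihpua yckrb trhk sem eli jsmuj eyxg ueaov ewk ltdmi emxt imyue rzlea wyxrf
Hunk 4: at line 9 remove [ltdmi,emxt,imyue] add [dly,xox,asfl] -> 15 lines: ogxe ihpua yckrb trhk sem eli jsmuj eyxg ueaov ewk dly xox asfl rzlea wyxrf
Hunk 5: at line 5 remove [jsmuj,eyxg,ueaov] add [yay] -> 13 lines: ogxe ihpua yckrb trhk sem eli yay ewk dly xox asfl rzlea wyxrf
Hunk 6: at line 2 remove [yckrb] add [jii,ibkw] -> 14 lines: ogxe ihpua jii ibkw trhk sem eli yay ewk dly xox asfl rzlea wyxrf
Hunk 7: at line 6 remove [yay,ewk,dly] add [yntds,kpyog] -> 13 lines: ogxe ihpua jii ibkw trhk sem eli yntds kpyog xox asfl rzlea wyxrf

Answer: ogxe
ihpua
jii
ibkw
trhk
sem
eli
yntds
kpyog
xox
asfl
rzlea
wyxrf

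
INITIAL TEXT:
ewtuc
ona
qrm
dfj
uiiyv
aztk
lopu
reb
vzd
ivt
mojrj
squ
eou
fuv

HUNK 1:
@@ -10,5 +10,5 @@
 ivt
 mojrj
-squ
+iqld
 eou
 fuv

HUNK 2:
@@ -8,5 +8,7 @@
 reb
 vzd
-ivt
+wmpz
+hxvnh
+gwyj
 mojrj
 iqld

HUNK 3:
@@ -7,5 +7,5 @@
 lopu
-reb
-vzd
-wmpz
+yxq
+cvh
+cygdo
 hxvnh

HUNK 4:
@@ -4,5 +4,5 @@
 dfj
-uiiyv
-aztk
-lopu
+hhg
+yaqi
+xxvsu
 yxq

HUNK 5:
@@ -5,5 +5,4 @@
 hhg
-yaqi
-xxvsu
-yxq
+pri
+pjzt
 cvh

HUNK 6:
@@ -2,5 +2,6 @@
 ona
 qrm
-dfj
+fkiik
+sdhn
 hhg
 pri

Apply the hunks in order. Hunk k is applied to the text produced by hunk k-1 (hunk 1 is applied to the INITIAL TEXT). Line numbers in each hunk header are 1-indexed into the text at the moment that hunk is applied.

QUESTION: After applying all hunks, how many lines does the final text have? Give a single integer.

Hunk 1: at line 10 remove [squ] add [iqld] -> 14 lines: ewtuc ona qrm dfj uiiyv aztk lopu reb vzd ivt mojrj iqld eou fuv
Hunk 2: at line 8 remove [ivt] add [wmpz,hxvnh,gwyj] -> 16 lines: ewtuc ona qrm dfj uiiyv aztk lopu reb vzd wmpz hxvnh gwyj mojrj iqld eou fuv
Hunk 3: at line 7 remove [reb,vzd,wmpz] add [yxq,cvh,cygdo] -> 16 lines: ewtuc ona qrm dfj uiiyv aztk lopu yxq cvh cygdo hxvnh gwyj mojrj iqld eou fuv
Hunk 4: at line 4 remove [uiiyv,aztk,lopu] add [hhg,yaqi,xxvsu] -> 16 lines: ewtuc ona qrm dfj hhg yaqi xxvsu yxq cvh cygdo hxvnh gwyj mojrj iqld eou fuv
Hunk 5: at line 5 remove [yaqi,xxvsu,yxq] add [pri,pjzt] -> 15 lines: ewtuc ona qrm dfj hhg pri pjzt cvh cygdo hxvnh gwyj mojrj iqld eou fuv
Hunk 6: at line 2 remove [dfj] add [fkiik,sdhn] -> 16 lines: ewtuc ona qrm fkiik sdhn hhg pri pjzt cvh cygdo hxvnh gwyj mojrj iqld eou fuv
Final line count: 16

Answer: 16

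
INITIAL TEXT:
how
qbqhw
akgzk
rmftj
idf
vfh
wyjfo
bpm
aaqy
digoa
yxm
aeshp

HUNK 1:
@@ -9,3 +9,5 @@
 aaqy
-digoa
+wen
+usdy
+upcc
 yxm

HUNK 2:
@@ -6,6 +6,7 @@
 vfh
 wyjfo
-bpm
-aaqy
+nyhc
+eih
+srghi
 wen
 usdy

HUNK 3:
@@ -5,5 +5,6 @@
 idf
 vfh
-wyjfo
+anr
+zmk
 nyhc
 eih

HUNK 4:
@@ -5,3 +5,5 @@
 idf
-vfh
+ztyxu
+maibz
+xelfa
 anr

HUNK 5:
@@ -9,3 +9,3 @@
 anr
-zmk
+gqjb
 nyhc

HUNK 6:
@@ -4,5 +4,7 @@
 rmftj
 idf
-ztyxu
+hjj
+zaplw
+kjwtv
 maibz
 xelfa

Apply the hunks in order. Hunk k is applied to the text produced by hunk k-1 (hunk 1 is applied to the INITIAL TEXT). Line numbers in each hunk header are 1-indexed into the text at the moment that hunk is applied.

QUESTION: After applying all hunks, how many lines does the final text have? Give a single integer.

Answer: 20

Derivation:
Hunk 1: at line 9 remove [digoa] add [wen,usdy,upcc] -> 14 lines: how qbqhw akgzk rmftj idf vfh wyjfo bpm aaqy wen usdy upcc yxm aeshp
Hunk 2: at line 6 remove [bpm,aaqy] add [nyhc,eih,srghi] -> 15 lines: how qbqhw akgzk rmftj idf vfh wyjfo nyhc eih srghi wen usdy upcc yxm aeshp
Hunk 3: at line 5 remove [wyjfo] add [anr,zmk] -> 16 lines: how qbqhw akgzk rmftj idf vfh anr zmk nyhc eih srghi wen usdy upcc yxm aeshp
Hunk 4: at line 5 remove [vfh] add [ztyxu,maibz,xelfa] -> 18 lines: how qbqhw akgzk rmftj idf ztyxu maibz xelfa anr zmk nyhc eih srghi wen usdy upcc yxm aeshp
Hunk 5: at line 9 remove [zmk] add [gqjb] -> 18 lines: how qbqhw akgzk rmftj idf ztyxu maibz xelfa anr gqjb nyhc eih srghi wen usdy upcc yxm aeshp
Hunk 6: at line 4 remove [ztyxu] add [hjj,zaplw,kjwtv] -> 20 lines: how qbqhw akgzk rmftj idf hjj zaplw kjwtv maibz xelfa anr gqjb nyhc eih srghi wen usdy upcc yxm aeshp
Final line count: 20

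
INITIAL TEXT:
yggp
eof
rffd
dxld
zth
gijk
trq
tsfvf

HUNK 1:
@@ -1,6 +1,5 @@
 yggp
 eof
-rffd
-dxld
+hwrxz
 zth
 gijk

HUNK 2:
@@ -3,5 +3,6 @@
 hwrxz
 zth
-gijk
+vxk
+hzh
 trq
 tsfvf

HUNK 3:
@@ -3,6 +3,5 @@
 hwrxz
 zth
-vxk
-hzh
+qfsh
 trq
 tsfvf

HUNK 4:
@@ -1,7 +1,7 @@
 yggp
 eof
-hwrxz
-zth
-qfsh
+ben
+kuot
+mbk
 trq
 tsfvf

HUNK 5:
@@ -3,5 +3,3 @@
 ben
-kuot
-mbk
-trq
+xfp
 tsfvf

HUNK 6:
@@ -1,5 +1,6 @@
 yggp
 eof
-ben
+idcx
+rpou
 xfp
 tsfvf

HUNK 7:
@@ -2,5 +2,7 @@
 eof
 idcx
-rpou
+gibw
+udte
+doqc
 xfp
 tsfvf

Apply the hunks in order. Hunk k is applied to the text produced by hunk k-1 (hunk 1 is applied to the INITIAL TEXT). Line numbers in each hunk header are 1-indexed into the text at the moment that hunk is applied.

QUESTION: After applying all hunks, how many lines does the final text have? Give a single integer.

Hunk 1: at line 1 remove [rffd,dxld] add [hwrxz] -> 7 lines: yggp eof hwrxz zth gijk trq tsfvf
Hunk 2: at line 3 remove [gijk] add [vxk,hzh] -> 8 lines: yggp eof hwrxz zth vxk hzh trq tsfvf
Hunk 3: at line 3 remove [vxk,hzh] add [qfsh] -> 7 lines: yggp eof hwrxz zth qfsh trq tsfvf
Hunk 4: at line 1 remove [hwrxz,zth,qfsh] add [ben,kuot,mbk] -> 7 lines: yggp eof ben kuot mbk trq tsfvf
Hunk 5: at line 3 remove [kuot,mbk,trq] add [xfp] -> 5 lines: yggp eof ben xfp tsfvf
Hunk 6: at line 1 remove [ben] add [idcx,rpou] -> 6 lines: yggp eof idcx rpou xfp tsfvf
Hunk 7: at line 2 remove [rpou] add [gibw,udte,doqc] -> 8 lines: yggp eof idcx gibw udte doqc xfp tsfvf
Final line count: 8

Answer: 8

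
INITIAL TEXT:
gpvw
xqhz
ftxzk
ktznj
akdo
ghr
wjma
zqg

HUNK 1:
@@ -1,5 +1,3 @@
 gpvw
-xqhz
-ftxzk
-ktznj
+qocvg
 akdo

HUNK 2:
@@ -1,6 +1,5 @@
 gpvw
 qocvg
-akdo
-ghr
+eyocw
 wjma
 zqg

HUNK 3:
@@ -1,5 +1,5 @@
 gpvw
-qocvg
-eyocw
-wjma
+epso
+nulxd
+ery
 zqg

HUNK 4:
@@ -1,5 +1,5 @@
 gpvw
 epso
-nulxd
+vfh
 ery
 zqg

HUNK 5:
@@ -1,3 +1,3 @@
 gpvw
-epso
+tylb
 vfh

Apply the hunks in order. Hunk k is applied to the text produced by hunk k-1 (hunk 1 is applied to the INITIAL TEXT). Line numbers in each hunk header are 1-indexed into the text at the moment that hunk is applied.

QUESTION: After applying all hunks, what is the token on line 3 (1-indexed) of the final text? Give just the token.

Answer: vfh

Derivation:
Hunk 1: at line 1 remove [xqhz,ftxzk,ktznj] add [qocvg] -> 6 lines: gpvw qocvg akdo ghr wjma zqg
Hunk 2: at line 1 remove [akdo,ghr] add [eyocw] -> 5 lines: gpvw qocvg eyocw wjma zqg
Hunk 3: at line 1 remove [qocvg,eyocw,wjma] add [epso,nulxd,ery] -> 5 lines: gpvw epso nulxd ery zqg
Hunk 4: at line 1 remove [nulxd] add [vfh] -> 5 lines: gpvw epso vfh ery zqg
Hunk 5: at line 1 remove [epso] add [tylb] -> 5 lines: gpvw tylb vfh ery zqg
Final line 3: vfh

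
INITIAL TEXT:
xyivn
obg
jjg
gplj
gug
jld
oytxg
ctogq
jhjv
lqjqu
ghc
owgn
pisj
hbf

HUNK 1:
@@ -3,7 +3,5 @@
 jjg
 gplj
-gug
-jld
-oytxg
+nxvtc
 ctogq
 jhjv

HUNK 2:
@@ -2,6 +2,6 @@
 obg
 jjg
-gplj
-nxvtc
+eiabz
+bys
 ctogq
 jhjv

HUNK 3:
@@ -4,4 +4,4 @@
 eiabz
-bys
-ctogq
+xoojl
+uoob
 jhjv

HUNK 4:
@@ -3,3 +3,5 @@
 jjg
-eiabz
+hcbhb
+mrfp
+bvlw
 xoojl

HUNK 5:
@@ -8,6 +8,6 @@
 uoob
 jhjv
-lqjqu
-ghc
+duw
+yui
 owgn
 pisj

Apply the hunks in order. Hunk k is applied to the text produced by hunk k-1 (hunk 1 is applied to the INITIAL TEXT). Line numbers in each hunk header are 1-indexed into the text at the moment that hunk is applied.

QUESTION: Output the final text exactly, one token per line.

Answer: xyivn
obg
jjg
hcbhb
mrfp
bvlw
xoojl
uoob
jhjv
duw
yui
owgn
pisj
hbf

Derivation:
Hunk 1: at line 3 remove [gug,jld,oytxg] add [nxvtc] -> 12 lines: xyivn obg jjg gplj nxvtc ctogq jhjv lqjqu ghc owgn pisj hbf
Hunk 2: at line 2 remove [gplj,nxvtc] add [eiabz,bys] -> 12 lines: xyivn obg jjg eiabz bys ctogq jhjv lqjqu ghc owgn pisj hbf
Hunk 3: at line 4 remove [bys,ctogq] add [xoojl,uoob] -> 12 lines: xyivn obg jjg eiabz xoojl uoob jhjv lqjqu ghc owgn pisj hbf
Hunk 4: at line 3 remove [eiabz] add [hcbhb,mrfp,bvlw] -> 14 lines: xyivn obg jjg hcbhb mrfp bvlw xoojl uoob jhjv lqjqu ghc owgn pisj hbf
Hunk 5: at line 8 remove [lqjqu,ghc] add [duw,yui] -> 14 lines: xyivn obg jjg hcbhb mrfp bvlw xoojl uoob jhjv duw yui owgn pisj hbf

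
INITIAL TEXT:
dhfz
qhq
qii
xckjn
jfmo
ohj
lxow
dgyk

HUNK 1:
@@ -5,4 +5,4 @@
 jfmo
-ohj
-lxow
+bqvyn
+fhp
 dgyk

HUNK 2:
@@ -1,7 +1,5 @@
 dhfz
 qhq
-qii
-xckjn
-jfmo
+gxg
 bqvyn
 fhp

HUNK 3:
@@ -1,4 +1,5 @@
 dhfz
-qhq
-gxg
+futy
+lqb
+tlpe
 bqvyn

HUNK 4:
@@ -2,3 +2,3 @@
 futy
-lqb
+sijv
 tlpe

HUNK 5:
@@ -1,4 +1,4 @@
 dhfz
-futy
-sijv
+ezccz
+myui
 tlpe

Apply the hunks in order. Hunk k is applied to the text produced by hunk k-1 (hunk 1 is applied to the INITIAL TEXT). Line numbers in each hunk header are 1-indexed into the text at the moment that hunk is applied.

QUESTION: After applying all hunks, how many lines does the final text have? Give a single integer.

Answer: 7

Derivation:
Hunk 1: at line 5 remove [ohj,lxow] add [bqvyn,fhp] -> 8 lines: dhfz qhq qii xckjn jfmo bqvyn fhp dgyk
Hunk 2: at line 1 remove [qii,xckjn,jfmo] add [gxg] -> 6 lines: dhfz qhq gxg bqvyn fhp dgyk
Hunk 3: at line 1 remove [qhq,gxg] add [futy,lqb,tlpe] -> 7 lines: dhfz futy lqb tlpe bqvyn fhp dgyk
Hunk 4: at line 2 remove [lqb] add [sijv] -> 7 lines: dhfz futy sijv tlpe bqvyn fhp dgyk
Hunk 5: at line 1 remove [futy,sijv] add [ezccz,myui] -> 7 lines: dhfz ezccz myui tlpe bqvyn fhp dgyk
Final line count: 7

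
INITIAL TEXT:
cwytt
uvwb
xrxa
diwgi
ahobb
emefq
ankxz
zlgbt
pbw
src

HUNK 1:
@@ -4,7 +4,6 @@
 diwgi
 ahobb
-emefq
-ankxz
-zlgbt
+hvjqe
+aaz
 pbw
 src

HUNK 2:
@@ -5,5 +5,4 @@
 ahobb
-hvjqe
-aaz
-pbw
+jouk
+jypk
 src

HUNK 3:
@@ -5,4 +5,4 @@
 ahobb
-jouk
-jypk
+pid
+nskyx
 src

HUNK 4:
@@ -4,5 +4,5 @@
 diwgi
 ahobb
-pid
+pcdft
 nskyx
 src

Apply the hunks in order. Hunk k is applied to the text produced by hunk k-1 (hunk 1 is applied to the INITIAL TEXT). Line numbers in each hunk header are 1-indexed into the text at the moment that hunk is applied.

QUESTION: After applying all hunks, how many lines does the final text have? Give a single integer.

Hunk 1: at line 4 remove [emefq,ankxz,zlgbt] add [hvjqe,aaz] -> 9 lines: cwytt uvwb xrxa diwgi ahobb hvjqe aaz pbw src
Hunk 2: at line 5 remove [hvjqe,aaz,pbw] add [jouk,jypk] -> 8 lines: cwytt uvwb xrxa diwgi ahobb jouk jypk src
Hunk 3: at line 5 remove [jouk,jypk] add [pid,nskyx] -> 8 lines: cwytt uvwb xrxa diwgi ahobb pid nskyx src
Hunk 4: at line 4 remove [pid] add [pcdft] -> 8 lines: cwytt uvwb xrxa diwgi ahobb pcdft nskyx src
Final line count: 8

Answer: 8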